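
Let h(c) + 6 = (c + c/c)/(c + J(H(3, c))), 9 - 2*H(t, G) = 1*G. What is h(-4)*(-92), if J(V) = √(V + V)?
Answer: 184 - 92*√13 ≈ -147.71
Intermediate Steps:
H(t, G) = 9/2 - G/2
J(V) = √2*√V (J(V) = √(2*V) = √2*√V)
h(c) = -6 + (1 + c)/(c + √2*√(9/2 - c/2)) (h(c) = -6 + (c + c/c)/(c + √2*√(9/2 - c/2)) = -6 + (c + 1)/(c + √2*√(9/2 - c/2)) = -6 + (1 + c)/(c + √2*√(9/2 - c/2)))
h(-4)*(-92) = ((1 - 6*√(9 - 1*(-4)) - 5*(-4))/(-4 + √(9 - 1*(-4))))*(-92) = ((1 - 6*√(9 + 4) + 20)/(-4 + √(9 + 4)))*(-92) = ((1 - 6*√13 + 20)/(-4 + √13))*(-92) = ((21 - 6*√13)/(-4 + √13))*(-92) = -92*(21 - 6*√13)/(-4 + √13)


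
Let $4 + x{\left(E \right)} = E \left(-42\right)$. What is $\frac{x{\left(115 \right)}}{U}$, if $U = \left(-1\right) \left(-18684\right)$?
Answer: $- \frac{2417}{9342} \approx -0.25872$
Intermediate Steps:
$x{\left(E \right)} = -4 - 42 E$ ($x{\left(E \right)} = -4 + E \left(-42\right) = -4 - 42 E$)
$U = 18684$
$\frac{x{\left(115 \right)}}{U} = \frac{-4 - 4830}{18684} = \left(-4 - 4830\right) \frac{1}{18684} = \left(-4834\right) \frac{1}{18684} = - \frac{2417}{9342}$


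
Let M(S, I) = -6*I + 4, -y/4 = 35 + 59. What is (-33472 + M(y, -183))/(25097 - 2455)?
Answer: -16185/11321 ≈ -1.4296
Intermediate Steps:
y = -376 (y = -4*(35 + 59) = -4*94 = -376)
M(S, I) = 4 - 6*I
(-33472 + M(y, -183))/(25097 - 2455) = (-33472 + (4 - 6*(-183)))/(25097 - 2455) = (-33472 + (4 + 1098))/22642 = (-33472 + 1102)*(1/22642) = -32370*1/22642 = -16185/11321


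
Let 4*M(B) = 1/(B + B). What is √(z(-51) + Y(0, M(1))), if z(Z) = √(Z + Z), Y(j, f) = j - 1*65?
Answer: √(-65 + I*√102) ≈ 0.62447 + 8.0864*I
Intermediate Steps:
M(B) = 1/(8*B) (M(B) = 1/(4*(B + B)) = 1/(4*((2*B))) = (1/(2*B))/4 = 1/(8*B))
Y(j, f) = -65 + j (Y(j, f) = j - 65 = -65 + j)
z(Z) = √2*√Z (z(Z) = √(2*Z) = √2*√Z)
√(z(-51) + Y(0, M(1))) = √(√2*√(-51) + (-65 + 0)) = √(√2*(I*√51) - 65) = √(I*√102 - 65) = √(-65 + I*√102)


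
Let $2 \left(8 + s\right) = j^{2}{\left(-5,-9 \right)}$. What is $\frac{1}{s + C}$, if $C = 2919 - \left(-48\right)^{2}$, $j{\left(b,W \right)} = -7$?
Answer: $\frac{2}{1263} \approx 0.0015835$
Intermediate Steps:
$C = 615$ ($C = 2919 - 2304 = 615$)
$s = \frac{33}{2}$ ($s = -8 + \frac{\left(-7\right)^{2}}{2} = -8 + \frac{1}{2} \cdot 49 = -8 + \frac{49}{2} = \frac{33}{2} \approx 16.5$)
$\frac{1}{s + C} = \frac{1}{\frac{33}{2} + 615} = \frac{1}{\frac{1263}{2}} = \frac{2}{1263}$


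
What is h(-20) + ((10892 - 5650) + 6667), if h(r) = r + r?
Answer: 11869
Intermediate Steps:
h(r) = 2*r
h(-20) + ((10892 - 5650) + 6667) = 2*(-20) + ((10892 - 5650) + 6667) = -40 + (5242 + 6667) = -40 + 11909 = 11869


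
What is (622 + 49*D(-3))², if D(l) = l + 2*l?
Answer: 32761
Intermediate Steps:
D(l) = 3*l
(622 + 49*D(-3))² = (622 + 49*(3*(-3)))² = (622 + 49*(-9))² = (622 - 441)² = 181² = 32761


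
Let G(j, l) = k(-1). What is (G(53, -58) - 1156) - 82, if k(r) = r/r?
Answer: -1237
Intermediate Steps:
k(r) = 1
G(j, l) = 1
(G(53, -58) - 1156) - 82 = (1 - 1156) - 82 = -1155 - 82 = -1237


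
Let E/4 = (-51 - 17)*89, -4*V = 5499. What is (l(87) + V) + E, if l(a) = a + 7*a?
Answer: -99547/4 ≈ -24887.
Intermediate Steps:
l(a) = 8*a
V = -5499/4 (V = -1/4*5499 = -5499/4 ≈ -1374.8)
E = -24208 (E = 4*((-51 - 17)*89) = 4*(-68*89) = 4*(-6052) = -24208)
(l(87) + V) + E = (8*87 - 5499/4) - 24208 = (696 - 5499/4) - 24208 = -2715/4 - 24208 = -99547/4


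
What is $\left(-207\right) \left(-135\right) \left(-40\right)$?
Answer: $-1117800$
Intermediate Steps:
$\left(-207\right) \left(-135\right) \left(-40\right) = 27945 \left(-40\right) = -1117800$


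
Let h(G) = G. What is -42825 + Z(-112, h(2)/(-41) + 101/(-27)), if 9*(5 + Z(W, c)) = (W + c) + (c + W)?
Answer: -426971648/9963 ≈ -42856.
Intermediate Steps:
Z(W, c) = -5 + 2*W/9 + 2*c/9 (Z(W, c) = -5 + ((W + c) + (c + W))/9 = -5 + ((W + c) + (W + c))/9 = -5 + (2*W + 2*c)/9 = -5 + (2*W/9 + 2*c/9) = -5 + 2*W/9 + 2*c/9)
-42825 + Z(-112, h(2)/(-41) + 101/(-27)) = -42825 + (-5 + (2/9)*(-112) + 2*(2/(-41) + 101/(-27))/9) = -42825 + (-5 - 224/9 + 2*(2*(-1/41) + 101*(-1/27))/9) = -42825 + (-5 - 224/9 + 2*(-2/41 - 101/27)/9) = -42825 + (-5 - 224/9 + (2/9)*(-4195/1107)) = -42825 + (-5 - 224/9 - 8390/9963) = -42825 - 306173/9963 = -426971648/9963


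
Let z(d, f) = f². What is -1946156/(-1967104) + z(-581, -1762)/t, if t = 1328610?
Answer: 1086604994267/326689255680 ≈ 3.3261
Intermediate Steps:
-1946156/(-1967104) + z(-581, -1762)/t = -1946156/(-1967104) + (-1762)²/1328610 = -1946156*(-1/1967104) + 3104644*(1/1328610) = 486539/491776 + 1552322/664305 = 1086604994267/326689255680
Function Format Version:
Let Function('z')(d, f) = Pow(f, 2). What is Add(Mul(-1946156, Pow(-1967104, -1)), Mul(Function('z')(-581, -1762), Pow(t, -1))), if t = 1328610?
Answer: Rational(1086604994267, 326689255680) ≈ 3.3261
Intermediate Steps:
Add(Mul(-1946156, Pow(-1967104, -1)), Mul(Function('z')(-581, -1762), Pow(t, -1))) = Add(Mul(-1946156, Pow(-1967104, -1)), Mul(Pow(-1762, 2), Pow(1328610, -1))) = Add(Mul(-1946156, Rational(-1, 1967104)), Mul(3104644, Rational(1, 1328610))) = Add(Rational(486539, 491776), Rational(1552322, 664305)) = Rational(1086604994267, 326689255680)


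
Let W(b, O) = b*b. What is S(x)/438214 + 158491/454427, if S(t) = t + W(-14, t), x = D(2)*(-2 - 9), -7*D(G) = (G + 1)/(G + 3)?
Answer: 1267041381/3628198630 ≈ 0.34922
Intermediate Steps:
W(b, O) = b²
D(G) = -(1 + G)/(7*(3 + G)) (D(G) = -(G + 1)/(7*(G + 3)) = -(1 + G)/(7*(3 + G)))
x = 33/35 (x = ((-1 - 1*2)/(7*(3 + 2)))*(-2 - 9) = ((⅐)*(-1 - 2)/5)*(-11) = ((⅐)*(⅕)*(-3))*(-11) = -3/35*(-11) = 33/35 ≈ 0.94286)
S(t) = 196 + t (S(t) = t + (-14)² = t + 196 = 196 + t)
S(x)/438214 + 158491/454427 = (196 + 33/35)/438214 + 158491/454427 = (6893/35)*(1/438214) + 158491*(1/454427) = 61/135730 + 9323/26731 = 1267041381/3628198630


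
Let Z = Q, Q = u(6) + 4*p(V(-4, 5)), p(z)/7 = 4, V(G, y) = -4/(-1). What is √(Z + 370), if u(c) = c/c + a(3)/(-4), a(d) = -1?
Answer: √1933/2 ≈ 21.983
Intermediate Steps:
V(G, y) = 4 (V(G, y) = -4*(-1) = 4)
p(z) = 28 (p(z) = 7*4 = 28)
u(c) = 5/4 (u(c) = c/c - 1/(-4) = 1 - 1*(-¼) = 1 + ¼ = 5/4)
Q = 453/4 (Q = 5/4 + 4*28 = 5/4 + 112 = 453/4 ≈ 113.25)
Z = 453/4 ≈ 113.25
√(Z + 370) = √(453/4 + 370) = √(1933/4) = √1933/2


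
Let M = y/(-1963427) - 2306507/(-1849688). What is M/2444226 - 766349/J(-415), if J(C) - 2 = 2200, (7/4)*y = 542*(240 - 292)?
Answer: -2645493670238953751297877/7601467569556161305648 ≈ -348.02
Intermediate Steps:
y = -112736/7 (y = 4*(542*(240 - 292))/7 = 4*(542*(-52))/7 = (4/7)*(-28184) = -112736/7 ≈ -16105.)
J(C) = 2202 (J(C) = 2 + 2200 = 2202)
M = 31909133262791/25422091525432 (M = -112736/7/(-1963427) - 2306507/(-1849688) = -112736/7*(-1/1963427) - 2306507*(-1/1849688) = 112736/13743989 + 2306507/1849688 = 31909133262791/25422091525432 ≈ 1.2552)
M/2444226 - 766349/J(-415) = (31909133262791/25422091525432)/2444226 - 766349/2202 = (31909133262791/25422091525432)*(1/2444226) - 766349*1/2202 = 31909133262791/62137337080840555632 - 766349/2202 = -2645493670238953751297877/7601467569556161305648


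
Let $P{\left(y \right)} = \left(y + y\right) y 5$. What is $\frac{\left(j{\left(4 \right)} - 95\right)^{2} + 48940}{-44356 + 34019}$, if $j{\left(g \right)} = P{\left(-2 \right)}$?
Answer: $- \frac{51965}{10337} \approx -5.0271$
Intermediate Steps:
$P{\left(y \right)} = 10 y^{2}$ ($P{\left(y \right)} = 2 y y 5 = 2 y^{2} \cdot 5 = 10 y^{2}$)
$j{\left(g \right)} = 40$ ($j{\left(g \right)} = 10 \left(-2\right)^{2} = 10 \cdot 4 = 40$)
$\frac{\left(j{\left(4 \right)} - 95\right)^{2} + 48940}{-44356 + 34019} = \frac{\left(40 - 95\right)^{2} + 48940}{-44356 + 34019} = \frac{\left(-55\right)^{2} + 48940}{-10337} = \left(3025 + 48940\right) \left(- \frac{1}{10337}\right) = 51965 \left(- \frac{1}{10337}\right) = - \frac{51965}{10337}$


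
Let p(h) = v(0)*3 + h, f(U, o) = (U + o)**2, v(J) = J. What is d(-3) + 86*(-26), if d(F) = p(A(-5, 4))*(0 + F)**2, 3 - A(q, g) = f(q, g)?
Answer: -2218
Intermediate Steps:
A(q, g) = 3 - (g + q)**2 (A(q, g) = 3 - (q + g)**2 = 3 - (g + q)**2)
p(h) = h (p(h) = 0*3 + h = 0 + h = h)
d(F) = 2*F**2 (d(F) = (3 - (4 - 5)**2)*(0 + F)**2 = (3 - 1*(-1)**2)*F**2 = (3 - 1*1)*F**2 = (3 - 1)*F**2 = 2*F**2)
d(-3) + 86*(-26) = 2*(-3)**2 + 86*(-26) = 2*9 - 2236 = 18 - 2236 = -2218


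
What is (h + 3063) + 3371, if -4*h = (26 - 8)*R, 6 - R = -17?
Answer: 12661/2 ≈ 6330.5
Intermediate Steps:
R = 23 (R = 6 - 1*(-17) = 6 + 17 = 23)
h = -207/2 (h = -(26 - 8)*23/4 = -9*23/2 = -1/4*414 = -207/2 ≈ -103.50)
(h + 3063) + 3371 = (-207/2 + 3063) + 3371 = 5919/2 + 3371 = 12661/2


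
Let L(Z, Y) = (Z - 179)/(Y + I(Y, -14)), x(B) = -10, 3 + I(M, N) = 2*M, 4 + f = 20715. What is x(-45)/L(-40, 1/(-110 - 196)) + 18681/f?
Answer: 176856704/231321159 ≈ 0.76455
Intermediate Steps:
f = 20711 (f = -4 + 20715 = 20711)
I(M, N) = -3 + 2*M
L(Z, Y) = (-179 + Z)/(-3 + 3*Y) (L(Z, Y) = (Z - 179)/(Y + (-3 + 2*Y)) = (-179 + Z)/(-3 + 3*Y))
x(-45)/L(-40, 1/(-110 - 196)) + 18681/f = -10*3*(-1 + 1/(-110 - 196))/(-179 - 40) + 18681/20711 = -10/((1/3)*(-219)/(-1 + 1/(-306))) + 18681*(1/20711) = -10/((1/3)*(-219)/(-1 - 1/306)) + 18681/20711 = -10/((1/3)*(-219)/(-307/306)) + 18681/20711 = -10/((1/3)*(-306/307)*(-219)) + 18681/20711 = -10/22338/307 + 18681/20711 = -10*307/22338 + 18681/20711 = -1535/11169 + 18681/20711 = 176856704/231321159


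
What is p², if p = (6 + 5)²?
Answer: 14641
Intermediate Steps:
p = 121 (p = 11² = 121)
p² = 121² = 14641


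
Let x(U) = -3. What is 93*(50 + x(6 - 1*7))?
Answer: 4371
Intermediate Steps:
93*(50 + x(6 - 1*7)) = 93*(50 - 3) = 93*47 = 4371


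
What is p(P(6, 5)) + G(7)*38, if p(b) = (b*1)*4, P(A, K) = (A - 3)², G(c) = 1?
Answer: 74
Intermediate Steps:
P(A, K) = (-3 + A)²
p(b) = 4*b (p(b) = b*4 = 4*b)
p(P(6, 5)) + G(7)*38 = 4*(-3 + 6)² + 1*38 = 4*3² + 38 = 4*9 + 38 = 36 + 38 = 74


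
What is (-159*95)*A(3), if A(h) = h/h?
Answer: -15105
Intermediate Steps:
A(h) = 1
(-159*95)*A(3) = -159*95*1 = -15105*1 = -15105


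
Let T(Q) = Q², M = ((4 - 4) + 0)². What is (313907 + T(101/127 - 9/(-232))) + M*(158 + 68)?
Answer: 272511839036097/868127296 ≈ 3.1391e+5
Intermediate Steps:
M = 0 (M = (0 + 0)² = 0² = 0)
(313907 + T(101/127 - 9/(-232))) + M*(158 + 68) = (313907 + (101/127 - 9/(-232))²) + 0*(158 + 68) = (313907 + (101*(1/127) - 9*(-1/232))²) + 0*226 = (313907 + (101/127 + 9/232)²) + 0 = (313907 + (24575/29464)²) + 0 = (313907 + 603930625/868127296) + 0 = 272511839036097/868127296 + 0 = 272511839036097/868127296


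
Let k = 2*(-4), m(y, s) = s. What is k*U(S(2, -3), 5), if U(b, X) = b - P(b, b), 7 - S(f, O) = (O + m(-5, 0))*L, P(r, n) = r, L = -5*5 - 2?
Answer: 0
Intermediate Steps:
L = -27 (L = -25 - 2 = -27)
S(f, O) = 7 + 27*O (S(f, O) = 7 - (O + 0)*(-27) = 7 - O*(-27) = 7 - (-27)*O = 7 + 27*O)
U(b, X) = 0 (U(b, X) = b - b = 0)
k = -8
k*U(S(2, -3), 5) = -8*0 = 0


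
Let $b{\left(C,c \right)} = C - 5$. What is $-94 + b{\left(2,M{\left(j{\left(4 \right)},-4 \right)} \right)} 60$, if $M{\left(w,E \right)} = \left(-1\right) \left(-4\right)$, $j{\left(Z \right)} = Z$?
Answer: $-274$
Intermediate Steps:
$M{\left(w,E \right)} = 4$
$b{\left(C,c \right)} = -5 + C$
$-94 + b{\left(2,M{\left(j{\left(4 \right)},-4 \right)} \right)} 60 = -94 + \left(-5 + 2\right) 60 = -94 - 180 = -274$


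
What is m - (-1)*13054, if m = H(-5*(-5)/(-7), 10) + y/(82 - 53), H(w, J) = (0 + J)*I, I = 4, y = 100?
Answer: 379826/29 ≈ 13097.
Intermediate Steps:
H(w, J) = 4*J (H(w, J) = (0 + J)*4 = J*4 = 4*J)
m = 1260/29 (m = 4*10 + 100/(82 - 53) = 40 + 100/29 = 1260/29 ≈ 43.448)
m - (-1)*13054 = 1260/29 - (-1)*13054 = 1260/29 - 1*(-13054) = 1260/29 + 13054 = 379826/29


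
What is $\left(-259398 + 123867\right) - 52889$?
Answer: $-188420$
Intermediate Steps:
$\left(-259398 + 123867\right) - 52889 = -135531 - 52889 = -188420$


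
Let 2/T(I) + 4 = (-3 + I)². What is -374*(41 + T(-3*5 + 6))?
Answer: -536877/35 ≈ -15339.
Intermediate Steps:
T(I) = 2/(-4 + (-3 + I)²)
-374*(41 + T(-3*5 + 6)) = -374*(41 + 2/(-4 + (-3 + (-3*5 + 6))²)) = -374*(41 + 2/(-4 + (-3 + (-15 + 6))²)) = -374*(41 + 2/(-4 + (-3 - 9)²)) = -374*(41 + 2/(-4 + (-12)²)) = -374*(41 + 2/(-4 + 144)) = -374*(41 + 2/140) = -374*(41 + 2*(1/140)) = -374*(41 + 1/70) = -374*2871/70 = -536877/35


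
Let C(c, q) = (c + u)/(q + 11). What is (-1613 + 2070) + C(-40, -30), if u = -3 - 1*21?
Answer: 8747/19 ≈ 460.37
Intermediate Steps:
u = -24 (u = -3 - 21 = -24)
C(c, q) = (-24 + c)/(11 + q) (C(c, q) = (c - 24)/(q + 11) = (-24 + c)/(11 + q))
(-1613 + 2070) + C(-40, -30) = (-1613 + 2070) + (-24 - 40)/(11 - 30) = 457 - 64/(-19) = 457 - 1/19*(-64) = 457 + 64/19 = 8747/19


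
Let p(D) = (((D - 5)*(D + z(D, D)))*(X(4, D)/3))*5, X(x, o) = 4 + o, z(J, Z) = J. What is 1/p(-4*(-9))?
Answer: 1/148800 ≈ 6.7204e-6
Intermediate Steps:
p(D) = 10*D*(-5 + D)*(4/3 + D/3) (p(D) = (((D - 5)*(D + D))*((4 + D)/3))*5 = (((-5 + D)*(2*D))*((4 + D)*(⅓)))*5 = ((2*D*(-5 + D))*(4/3 + D/3))*5 = (2*D*(-5 + D)*(4/3 + D/3))*5 = 10*D*(-5 + D)*(4/3 + D/3))
1/p(-4*(-9)) = 1/(10*(-4*(-9))*(-5 - 4*(-9))*(4 - 4*(-9))/3) = 1/((10/3)*36*(-5 + 36)*(4 + 36)) = 1/((10/3)*36*31*40) = 1/148800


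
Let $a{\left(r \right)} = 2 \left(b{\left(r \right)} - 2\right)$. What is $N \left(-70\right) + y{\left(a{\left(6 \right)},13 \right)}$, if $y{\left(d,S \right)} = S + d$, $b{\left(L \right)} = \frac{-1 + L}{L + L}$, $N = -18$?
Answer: $\frac{7619}{6} \approx 1269.8$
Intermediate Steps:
$b{\left(L \right)} = \frac{-1 + L}{2 L}$
$a{\left(r \right)} = -4 + \frac{-1 + r}{r}$ ($a{\left(r \right)} = 2 \left(\frac{-1 + r}{2 r} - 2\right) = 2 \left(-2 + \frac{-1 + r}{2 r}\right) = -4 + \frac{-1 + r}{r}$)
$N \left(-70\right) + y{\left(a{\left(6 \right)},13 \right)} = \left(-18\right) \left(-70\right) + \left(13 - \frac{19}{6}\right) = 1260 + \left(13 - \frac{19}{6}\right) = 1260 + \frac{59}{6} = \frac{7619}{6}$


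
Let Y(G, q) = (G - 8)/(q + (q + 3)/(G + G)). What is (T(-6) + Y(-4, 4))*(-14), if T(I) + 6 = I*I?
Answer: -9156/25 ≈ -366.24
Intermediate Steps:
T(I) = -6 + I² (T(I) = -6 + I*I = -6 + I²)
Y(G, q) = (-8 + G)/(q + (3 + q)/(2*G)) (Y(G, q) = (-8 + G)/(q + (3 + q)/((2*G))) = (-8 + G)/(q + (3 + q)*(1/(2*G))) = (-8 + G)/(q + (3 + q)/(2*G)))
(T(-6) + Y(-4, 4))*(-14) = ((-6 + (-6)²) + 2*(-4)*(-8 - 4)/(3 + 4 + 2*(-4)*4))*(-14) = ((-6 + 36) + 2*(-4)*(-12)/(3 + 4 - 32))*(-14) = (30 + 2*(-4)*(-12)/(-25))*(-14) = (30 + 2*(-4)*(-1/25)*(-12))*(-14) = (30 - 96/25)*(-14) = (654/25)*(-14) = -9156/25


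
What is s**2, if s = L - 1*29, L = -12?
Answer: 1681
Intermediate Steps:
s = -41 (s = -12 - 1*29 = -12 - 29 = -41)
s**2 = (-41)**2 = 1681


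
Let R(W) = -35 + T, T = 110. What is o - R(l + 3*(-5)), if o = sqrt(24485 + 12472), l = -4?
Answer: -75 + sqrt(36957) ≈ 117.24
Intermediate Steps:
o = sqrt(36957) ≈ 192.24
R(W) = 75 (R(W) = -35 + 110 = 75)
o - R(l + 3*(-5)) = sqrt(36957) - 1*75 = sqrt(36957) - 75 = -75 + sqrt(36957)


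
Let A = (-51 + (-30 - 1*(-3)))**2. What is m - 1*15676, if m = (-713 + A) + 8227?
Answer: -2078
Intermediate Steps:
A = 6084 (A = (-51 + (-30 + 3))**2 = (-51 - 27)**2 = (-78)**2 = 6084)
m = 13598 (m = (-713 + 6084) + 8227 = 5371 + 8227 = 13598)
m - 1*15676 = 13598 - 1*15676 = 13598 - 15676 = -2078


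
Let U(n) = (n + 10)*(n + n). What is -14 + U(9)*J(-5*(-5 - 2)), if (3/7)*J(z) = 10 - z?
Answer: -19964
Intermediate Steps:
J(z) = 70/3 - 7*z/3 (J(z) = 7*(10 - z)/3 = 70/3 - 7*z/3)
U(n) = 2*n*(10 + n) (U(n) = (10 + n)*(2*n) = 2*n*(10 + n))
-14 + U(9)*J(-5*(-5 - 2)) = -14 + (2*9*(10 + 9))*(70/3 - (-35)*(-5 - 2)/3) = -14 + (2*9*19)*(70/3 - (-35)*(-7)/3) = -14 + 342*(70/3 - 7/3*35) = -14 + 342*(70/3 - 245/3) = -14 + 342*(-175/3) = -14 - 19950 = -19964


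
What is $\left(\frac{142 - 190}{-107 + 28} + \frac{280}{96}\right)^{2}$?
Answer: $\frac{11162281}{898704} \approx 12.42$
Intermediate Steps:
$\left(\frac{142 - 190}{-107 + 28} + \frac{280}{96}\right)^{2} = \left(- \frac{48}{-79} + 280 \cdot \frac{1}{96}\right)^{2} = \left(\left(-48\right) \left(- \frac{1}{79}\right) + \frac{35}{12}\right)^{2} = \left(\frac{48}{79} + \frac{35}{12}\right)^{2} = \left(\frac{3341}{948}\right)^{2} = \frac{11162281}{898704}$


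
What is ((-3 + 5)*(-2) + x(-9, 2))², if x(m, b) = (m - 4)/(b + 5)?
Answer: 1681/49 ≈ 34.306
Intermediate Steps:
x(m, b) = (-4 + m)/(5 + b)
((-3 + 5)*(-2) + x(-9, 2))² = ((-3 + 5)*(-2) + (-4 - 9)/(5 + 2))² = (2*(-2) - 13/7)² = (-4 + (⅐)*(-13))² = (-4 - 13/7)² = (-41/7)² = 1681/49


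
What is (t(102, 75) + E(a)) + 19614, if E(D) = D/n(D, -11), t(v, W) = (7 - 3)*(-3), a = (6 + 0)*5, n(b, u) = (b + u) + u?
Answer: 78423/4 ≈ 19606.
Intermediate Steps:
n(b, u) = b + 2*u
a = 30 (a = 6*5 = 30)
t(v, W) = -12 (t(v, W) = 4*(-3) = -12)
E(D) = D/(-22 + D) (E(D) = D/(D + 2*(-11)) = D/(D - 22) = D/(-22 + D))
(t(102, 75) + E(a)) + 19614 = (-12 + 30/(-22 + 30)) + 19614 = (-12 + 30/8) + 19614 = (-12 + 30*(1/8)) + 19614 = (-12 + 15/4) + 19614 = -33/4 + 19614 = 78423/4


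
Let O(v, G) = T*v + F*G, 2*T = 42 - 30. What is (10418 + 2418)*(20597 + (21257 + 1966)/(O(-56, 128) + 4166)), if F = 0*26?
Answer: 506442666394/1915 ≈ 2.6446e+8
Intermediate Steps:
T = 6 (T = (42 - 30)/2 = (½)*12 = 6)
F = 0
O(v, G) = 6*v (O(v, G) = 6*v + 0*G = 6*v + 0 = 6*v)
(10418 + 2418)*(20597 + (21257 + 1966)/(O(-56, 128) + 4166)) = (10418 + 2418)*(20597 + (21257 + 1966)/(6*(-56) + 4166)) = 12836*(20597 + 23223/(-336 + 4166)) = 12836*(20597 + 23223/3830) = 12836*(78909733/3830) = 506442666394/1915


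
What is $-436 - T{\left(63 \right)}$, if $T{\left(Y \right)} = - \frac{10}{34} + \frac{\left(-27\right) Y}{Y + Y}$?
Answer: $- \frac{14355}{34} \approx -422.21$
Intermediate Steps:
$T{\left(Y \right)} = - \frac{469}{34}$ ($T{\left(Y \right)} = \left(-10\right) \frac{1}{34} + \frac{\left(-27\right) Y}{2 Y} = - \frac{5}{17} + - 27 Y \frac{1}{2 Y} = - \frac{5}{17} - \frac{27}{2} = - \frac{469}{34}$)
$-436 - T{\left(63 \right)} = -436 - - \frac{469}{34} = -436 + \frac{469}{34} = - \frac{14355}{34}$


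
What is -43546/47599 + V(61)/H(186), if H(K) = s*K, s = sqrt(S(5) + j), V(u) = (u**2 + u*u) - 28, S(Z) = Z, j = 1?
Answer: -43546/47599 + 3707*sqrt(6)/558 ≈ 15.358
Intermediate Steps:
V(u) = -28 + 2*u**2 (V(u) = (u**2 + u**2) - 28 = 2*u**2 - 28 = -28 + 2*u**2)
s = sqrt(6) (s = sqrt(5 + 1) = sqrt(6) ≈ 2.4495)
H(K) = K*sqrt(6) (H(K) = sqrt(6)*K = K*sqrt(6))
-43546/47599 + V(61)/H(186) = -43546/47599 + (-28 + 2*61**2)/((186*sqrt(6))) = -43546*1/47599 + (-28 + 2*3721)*(sqrt(6)/1116) = -43546/47599 + (-28 + 7442)*(sqrt(6)/1116) = -43546/47599 + 7414*(sqrt(6)/1116) = -43546/47599 + 3707*sqrt(6)/558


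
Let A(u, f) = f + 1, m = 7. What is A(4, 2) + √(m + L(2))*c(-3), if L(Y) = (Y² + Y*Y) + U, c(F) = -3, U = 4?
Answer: 3 - 3*√19 ≈ -10.077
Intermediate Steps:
A(u, f) = 1 + f
L(Y) = 4 + 2*Y² (L(Y) = (Y² + Y*Y) + 4 = (Y² + Y²) + 4 = 2*Y² + 4 = 4 + 2*Y²)
A(4, 2) + √(m + L(2))*c(-3) = (1 + 2) + √(7 + (4 + 2*2²))*(-3) = 3 + √(7 + (4 + 2*4))*(-3) = 3 + √(7 + (4 + 8))*(-3) = 3 + √(7 + 12)*(-3) = 3 + √19*(-3) = 3 - 3*√19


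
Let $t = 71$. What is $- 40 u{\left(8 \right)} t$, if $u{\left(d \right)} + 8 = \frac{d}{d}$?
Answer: $19880$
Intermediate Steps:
$u{\left(d \right)} = -7$ ($u{\left(d \right)} = -8 + \frac{d}{d} = -8 + 1 = -7$)
$- 40 u{\left(8 \right)} t = \left(-40\right) \left(-7\right) 71 = 280 \cdot 71 = 19880$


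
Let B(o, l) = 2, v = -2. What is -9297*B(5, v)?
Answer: -18594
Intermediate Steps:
-9297*B(5, v) = -9297*2 = -18594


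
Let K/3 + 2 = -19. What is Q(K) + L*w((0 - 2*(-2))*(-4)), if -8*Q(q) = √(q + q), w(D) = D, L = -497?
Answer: 7952 - 3*I*√14/8 ≈ 7952.0 - 1.4031*I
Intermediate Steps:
K = -63 (K = -6 + 3*(-19) = -6 - 57 = -63)
Q(q) = -√2*√q/8 (Q(q) = -√(q + q)/8 = -√2*√q/8)
Q(K) + L*w((0 - 2*(-2))*(-4)) = -√2*√(-63)/8 - 497*(0 - 2*(-2))*(-4) = -√2*3*I*√7/8 - 497*(0 + 4)*(-4) = -3*I*√14/8 - 1988*(-4) = -3*I*√14/8 - 497*(-16) = -3*I*√14/8 + 7952 = 7952 - 3*I*√14/8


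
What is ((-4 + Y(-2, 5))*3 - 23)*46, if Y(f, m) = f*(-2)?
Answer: -1058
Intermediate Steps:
Y(f, m) = -2*f
((-4 + Y(-2, 5))*3 - 23)*46 = ((-4 - 2*(-2))*3 - 23)*46 = ((-4 + 4)*3 - 23)*46 = (0*3 - 23)*46 = (0 - 23)*46 = -23*46 = -1058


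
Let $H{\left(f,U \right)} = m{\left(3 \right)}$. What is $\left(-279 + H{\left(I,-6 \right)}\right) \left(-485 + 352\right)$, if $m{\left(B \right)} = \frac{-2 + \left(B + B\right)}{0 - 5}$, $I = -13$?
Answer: $\frac{186067}{5} \approx 37213.0$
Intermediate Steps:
$m{\left(B \right)} = \frac{2}{5} - \frac{2 B}{5}$ ($m{\left(B \right)} = \frac{-2 + 2 B}{-5} = \left(-2 + 2 B\right) \left(- \frac{1}{5}\right) = \frac{2}{5} - \frac{2 B}{5}$)
$H{\left(f,U \right)} = - \frac{4}{5}$ ($H{\left(f,U \right)} = \frac{2}{5} - \frac{6}{5} = - \frac{4}{5}$)
$\left(-279 + H{\left(I,-6 \right)}\right) \left(-485 + 352\right) = \left(-279 - \frac{4}{5}\right) \left(-485 + 352\right) = \left(- \frac{1399}{5}\right) \left(-133\right) = \frac{186067}{5}$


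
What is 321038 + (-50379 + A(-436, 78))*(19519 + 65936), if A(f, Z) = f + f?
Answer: -4379333167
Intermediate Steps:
A(f, Z) = 2*f
321038 + (-50379 + A(-436, 78))*(19519 + 65936) = 321038 + (-50379 + 2*(-436))*(19519 + 65936) = 321038 + (-50379 - 872)*85455 = 321038 - 51251*85455 = 321038 - 4379654205 = -4379333167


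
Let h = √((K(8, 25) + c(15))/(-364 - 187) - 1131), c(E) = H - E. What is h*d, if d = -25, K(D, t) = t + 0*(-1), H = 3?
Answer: -25*I*√343379894/551 ≈ -840.77*I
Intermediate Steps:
K(D, t) = t (K(D, t) = t + 0 = t)
c(E) = 3 - E
h = I*√343379894/551 (h = √((25 + (3 - 1*15))/(-364 - 187) - 1131) = √((25 + (3 - 15))/(-551) - 1131) = √((25 - 12)*(-1/551) - 1131) = √(13*(-1/551) - 1131) = √(-13/551 - 1131) = √(-623194/551) = I*√343379894/551 ≈ 33.631*I)
h*d = (I*√343379894/551)*(-25) = -25*I*√343379894/551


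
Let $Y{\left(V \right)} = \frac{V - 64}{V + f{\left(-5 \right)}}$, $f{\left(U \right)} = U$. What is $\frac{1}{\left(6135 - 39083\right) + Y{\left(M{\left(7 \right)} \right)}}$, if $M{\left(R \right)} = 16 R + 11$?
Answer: $- \frac{2}{65895} \approx -3.0351 \cdot 10^{-5}$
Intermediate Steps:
$M{\left(R \right)} = 11 + 16 R$
$Y{\left(V \right)} = \frac{-64 + V}{-5 + V}$ ($Y{\left(V \right)} = \frac{V - 64}{V - 5} = \frac{-64 + V}{-5 + V}$)
$\frac{1}{\left(6135 - 39083\right) + Y{\left(M{\left(7 \right)} \right)}} = \frac{1}{\left(6135 - 39083\right) + \frac{-64 + \left(11 + 16 \cdot 7\right)}{-5 + \left(11 + 16 \cdot 7\right)}} = \frac{1}{-32948 + \frac{-64 + \left(11 + 112\right)}{-5 + \left(11 + 112\right)}} = \frac{1}{-32948 + \frac{-64 + 123}{-5 + 123}} = \frac{1}{-32948 + \frac{1}{118} \cdot 59} = \frac{1}{-32948 + \frac{1}{2}} = \frac{1}{- \frac{65895}{2}} = - \frac{2}{65895}$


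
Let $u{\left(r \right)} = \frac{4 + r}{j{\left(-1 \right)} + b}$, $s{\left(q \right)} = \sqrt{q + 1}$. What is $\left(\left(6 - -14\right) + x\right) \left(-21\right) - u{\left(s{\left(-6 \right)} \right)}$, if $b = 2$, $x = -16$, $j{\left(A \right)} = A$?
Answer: $-88 - i \sqrt{5} \approx -88.0 - 2.2361 i$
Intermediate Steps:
$s{\left(q \right)} = \sqrt{1 + q}$
$u{\left(r \right)} = 4 + r$ ($u{\left(r \right)} = \frac{4 + r}{-1 + 2} = \frac{4 + r}{1} = \left(4 + r\right) 1 = 4 + r$)
$\left(\left(6 - -14\right) + x\right) \left(-21\right) - u{\left(s{\left(-6 \right)} \right)} = \left(\left(6 - -14\right) - 16\right) \left(-21\right) - \left(4 + \sqrt{1 - 6}\right) = \left(\left(6 + 14\right) - 16\right) \left(-21\right) - \left(4 + \sqrt{-5}\right) = \left(20 - 16\right) \left(-21\right) - \left(4 + i \sqrt{5}\right) = 4 \left(-21\right) - \left(4 + i \sqrt{5}\right) = -84 - \left(4 + i \sqrt{5}\right) = -88 - i \sqrt{5}$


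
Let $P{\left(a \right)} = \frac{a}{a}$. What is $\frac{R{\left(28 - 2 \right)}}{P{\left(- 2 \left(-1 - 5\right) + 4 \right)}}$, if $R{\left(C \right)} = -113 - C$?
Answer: $-139$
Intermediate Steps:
$P{\left(a \right)} = 1$
$\frac{R{\left(28 - 2 \right)}}{P{\left(- 2 \left(-1 - 5\right) + 4 \right)}} = \frac{-113 - \left(28 - 2\right)}{1} = \left(-113 - \left(28 - 2\right)\right) 1 = \left(-113 - 26\right) 1 = \left(-139\right) 1 = -139$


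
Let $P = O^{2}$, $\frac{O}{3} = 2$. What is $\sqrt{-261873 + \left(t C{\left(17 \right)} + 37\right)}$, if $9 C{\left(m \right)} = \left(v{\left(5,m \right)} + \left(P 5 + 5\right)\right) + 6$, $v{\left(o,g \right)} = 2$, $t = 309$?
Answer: $\frac{i \sqrt{2296887}}{3} \approx 505.18 i$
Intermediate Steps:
$O = 6$ ($O = 3 \cdot 2 = 6$)
$P = 36$ ($P = 6^{2} = 36$)
$C{\left(m \right)} = \frac{193}{9}$ ($C{\left(m \right)} = \frac{\left(2 + \left(36 \cdot 5 + 5\right)\right) + 6}{9} = \frac{\left(2 + \left(180 + 5\right)\right) + 6}{9} = \frac{\left(2 + 185\right) + 6}{9} = \frac{187 + 6}{9} = \frac{1}{9} \cdot 193 = \frac{193}{9}$)
$\sqrt{-261873 + \left(t C{\left(17 \right)} + 37\right)} = \sqrt{-261873 + \left(309 \cdot \frac{193}{9} + 37\right)} = \sqrt{-261873 + \left(\frac{19879}{3} + 37\right)} = \sqrt{-261873 + \frac{19990}{3}} = \sqrt{- \frac{765629}{3}} = \frac{i \sqrt{2296887}}{3}$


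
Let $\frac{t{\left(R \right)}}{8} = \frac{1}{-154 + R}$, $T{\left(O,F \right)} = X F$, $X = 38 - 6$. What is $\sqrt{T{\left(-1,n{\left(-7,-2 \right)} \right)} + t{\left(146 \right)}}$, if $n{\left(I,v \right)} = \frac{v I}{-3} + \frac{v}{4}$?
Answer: $\frac{i \sqrt{1497}}{3} \approx 12.897 i$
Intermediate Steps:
$X = 32$
$n{\left(I,v \right)} = \frac{v}{4} - \frac{I v}{3}$ ($n{\left(I,v \right)} = I v \left(- \frac{1}{3}\right) + v \frac{1}{4} = - \frac{I v}{3} + \frac{v}{4} = \frac{v}{4} - \frac{I v}{3}$)
$T{\left(O,F \right)} = 32 F$
$t{\left(R \right)} = \frac{8}{-154 + R}$
$\sqrt{T{\left(-1,n{\left(-7,-2 \right)} \right)} + t{\left(146 \right)}} = \sqrt{32 \cdot \frac{1}{12} \left(-2\right) \left(3 - -28\right) + \frac{8}{-154 + 146}} = \sqrt{32 \cdot \frac{1}{12} \left(-2\right) \left(3 + 28\right) + \frac{8}{-8}} = \sqrt{32 \cdot \frac{1}{12} \left(-2\right) 31 + 8 \left(- \frac{1}{8}\right)} = \sqrt{32 \left(- \frac{31}{6}\right) - 1} = \sqrt{- \frac{496}{3} - 1} = \sqrt{- \frac{499}{3}} = \frac{i \sqrt{1497}}{3}$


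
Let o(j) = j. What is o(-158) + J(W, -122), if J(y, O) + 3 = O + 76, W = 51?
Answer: -207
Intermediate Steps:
J(y, O) = 73 + O (J(y, O) = -3 + (O + 76) = -3 + (76 + O) = 73 + O)
o(-158) + J(W, -122) = -158 + (73 - 122) = -158 - 49 = -207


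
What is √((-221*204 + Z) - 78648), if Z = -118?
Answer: 5*I*√4954 ≈ 351.92*I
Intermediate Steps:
√((-221*204 + Z) - 78648) = √((-221*204 - 118) - 78648) = √((-45084 - 118) - 78648) = √(-45202 - 78648) = √(-123850) = 5*I*√4954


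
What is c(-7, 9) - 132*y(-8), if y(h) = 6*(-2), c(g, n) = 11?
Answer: 1595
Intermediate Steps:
y(h) = -12
c(-7, 9) - 132*y(-8) = 11 - 132*(-12) = 11 + 1584 = 1595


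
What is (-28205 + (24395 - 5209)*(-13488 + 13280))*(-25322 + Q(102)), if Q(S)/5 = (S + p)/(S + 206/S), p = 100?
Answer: 107932756831620/1061 ≈ 1.0173e+11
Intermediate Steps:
Q(S) = 5*(100 + S)/(S + 206/S) (Q(S) = 5*((S + 100)/(S + 206/S)) = 5*((100 + S)/(S + 206/S)) = 5*(100 + S)/(S + 206/S))
(-28205 + (24395 - 5209)*(-13488 + 13280))*(-25322 + Q(102)) = (-28205 + (24395 - 5209)*(-13488 + 13280))*(-25322 + 5*102*(100 + 102)/(206 + 102²)) = (-28205 + 19186*(-208))*(-25322 + 5*102*202/(206 + 10404)) = (-28205 - 3990688)*(-25322 + 5*102*202/10610) = -4018893*(-25322 + 5*102*(1/10610)*202) = -4018893*(-25322 + 10302/1061) = -4018893*(-26856340/1061) = 107932756831620/1061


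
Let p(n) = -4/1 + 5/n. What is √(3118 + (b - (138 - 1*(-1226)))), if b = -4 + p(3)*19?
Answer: √15351/3 ≈ 41.300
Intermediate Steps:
p(n) = -4 + 5/n (p(n) = -4*1 + 5/n = -4 + 5/n)
b = -145/3 (b = -4 + (-4 + 5/3)*19 = -4 - 7/3*19 = -4 - 133/3 = -145/3 ≈ -48.333)
√(3118 + (b - (138 - 1*(-1226)))) = √(3118 + (-145/3 - (138 - 1*(-1226)))) = √(3118 + (-145/3 - (138 + 1226))) = √(3118 + (-145/3 - 1*1364)) = √(3118 + (-145/3 - 1364)) = √(3118 - 4237/3) = √(5117/3) = √15351/3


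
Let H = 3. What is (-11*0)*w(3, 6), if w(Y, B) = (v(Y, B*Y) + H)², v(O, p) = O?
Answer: 0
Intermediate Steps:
w(Y, B) = (3 + Y)² (w(Y, B) = (Y + 3)² = (3 + Y)²)
(-11*0)*w(3, 6) = (-11*0)*(3 + 3)² = 0*6² = 0*36 = 0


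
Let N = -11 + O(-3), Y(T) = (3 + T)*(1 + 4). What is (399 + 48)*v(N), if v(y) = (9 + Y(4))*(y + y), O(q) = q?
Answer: -550704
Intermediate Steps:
Y(T) = 15 + 5*T (Y(T) = (3 + T)*5 = 15 + 5*T)
N = -14 (N = -11 - 3 = -14)
v(y) = 88*y (v(y) = (9 + (15 + 5*4))*(y + y) = (9 + (15 + 20))*(2*y) = (9 + 35)*(2*y) = 44*(2*y) = 88*y)
(399 + 48)*v(N) = (399 + 48)*(88*(-14)) = 447*(-1232) = -550704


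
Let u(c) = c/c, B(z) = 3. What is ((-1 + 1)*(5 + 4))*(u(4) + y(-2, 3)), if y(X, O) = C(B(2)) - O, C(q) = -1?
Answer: 0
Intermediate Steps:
u(c) = 1
y(X, O) = -1 - O
((-1 + 1)*(5 + 4))*(u(4) + y(-2, 3)) = ((-1 + 1)*(5 + 4))*(1 + (-1 - 1*3)) = (0*9)*(1 + (-1 - 3)) = 0*(1 - 4) = 0*(-3) = 0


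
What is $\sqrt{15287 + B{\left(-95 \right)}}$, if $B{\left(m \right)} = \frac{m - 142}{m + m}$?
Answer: $\frac{\sqrt{551905730}}{190} \approx 123.65$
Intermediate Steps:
$B{\left(m \right)} = \frac{-142 + m}{2 m}$
$\sqrt{15287 + B{\left(-95 \right)}} = \sqrt{15287 + \frac{-142 - 95}{2 \left(-95\right)}} = \sqrt{15287 + \frac{1}{2} \left(- \frac{1}{95}\right) \left(-237\right)} = \sqrt{15287 + \frac{237}{190}} = \sqrt{\frac{2904767}{190}} = \frac{\sqrt{551905730}}{190}$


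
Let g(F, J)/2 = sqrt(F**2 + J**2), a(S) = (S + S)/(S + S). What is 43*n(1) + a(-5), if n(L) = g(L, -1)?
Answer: 1 + 86*sqrt(2) ≈ 122.62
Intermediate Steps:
a(S) = 1 (a(S) = (2*S)/((2*S)) = (2*S)*(1/(2*S)) = 1)
g(F, J) = 2*sqrt(F**2 + J**2)
n(L) = 2*sqrt(1 + L**2) (n(L) = 2*sqrt(L**2 + (-1)**2) = 2*sqrt(L**2 + 1) = 2*sqrt(1 + L**2))
43*n(1) + a(-5) = 43*(2*sqrt(1 + 1**2)) + 1 = 43*(2*sqrt(1 + 1)) + 1 = 43*(2*sqrt(2)) + 1 = 86*sqrt(2) + 1 = 1 + 86*sqrt(2)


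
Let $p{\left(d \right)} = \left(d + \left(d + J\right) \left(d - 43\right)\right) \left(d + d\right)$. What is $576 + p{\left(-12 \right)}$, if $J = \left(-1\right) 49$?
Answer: $-79656$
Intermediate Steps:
$J = -49$
$p{\left(d \right)} = 2 d \left(d + \left(-49 + d\right) \left(-43 + d\right)\right)$ ($p{\left(d \right)} = \left(d + \left(d - 49\right) \left(d - 43\right)\right) \left(d + d\right) = \left(d + \left(-49 + d\right) \left(-43 + d\right)\right) 2 d = 2 d \left(d + \left(-49 + d\right) \left(-43 + d\right)\right)$)
$576 + p{\left(-12 \right)} = 576 + 2 \left(-12\right) \left(2107 + \left(-12\right)^{2} - -1092\right) = 576 + 2 \left(-12\right) \left(2107 + 144 + 1092\right) = 576 + 2 \left(-12\right) 3343 = 576 - 80232 = -79656$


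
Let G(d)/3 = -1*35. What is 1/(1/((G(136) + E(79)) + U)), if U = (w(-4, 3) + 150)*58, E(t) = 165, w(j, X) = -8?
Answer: 8296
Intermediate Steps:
G(d) = -105 (G(d) = 3*(-1*35) = 3*(-35) = -105)
U = 8236 (U = (-8 + 150)*58 = 142*58 = 8236)
1/(1/((G(136) + E(79)) + U)) = 1/(1/((-105 + 165) + 8236)) = 1/(1/(60 + 8236)) = 1/(1/8296) = 8296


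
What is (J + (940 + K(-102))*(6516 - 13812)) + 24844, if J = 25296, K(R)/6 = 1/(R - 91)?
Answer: -1313919524/193 ≈ -6.8079e+6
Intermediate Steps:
K(R) = 6/(-91 + R) (K(R) = 6/(R - 91) = 6/(-91 + R))
(J + (940 + K(-102))*(6516 - 13812)) + 24844 = (25296 + (940 + 6/(-91 - 102))*(6516 - 13812)) + 24844 = (25296 + (940 + 6/(-193))*(-7296)) + 24844 = (25296 + (940 + 6*(-1/193))*(-7296)) + 24844 = (25296 + (940 - 6/193)*(-7296)) + 24844 = (25296 + (181414/193)*(-7296)) + 24844 = (25296 - 1323596544/193) + 24844 = -1318714416/193 + 24844 = -1313919524/193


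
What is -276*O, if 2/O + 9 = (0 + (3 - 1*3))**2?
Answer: 184/3 ≈ 61.333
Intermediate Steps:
O = -2/9 (O = 2/(-9 + (0 + (3 - 1*3))**2) = 2/(-9 + (0 + (3 - 3))**2) = 2/(-9 + (0 + 0)**2) = 2/(-9 + 0**2) = 2/(-9 + 0) = 2/(-9) = 2*(-1/9) = -2/9 ≈ -0.22222)
-276*O = -276*(-2/9) = 184/3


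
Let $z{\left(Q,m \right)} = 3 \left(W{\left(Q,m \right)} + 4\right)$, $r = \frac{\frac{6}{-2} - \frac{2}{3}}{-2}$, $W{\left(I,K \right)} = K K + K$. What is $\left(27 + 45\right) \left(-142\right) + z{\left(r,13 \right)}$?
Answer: $-9666$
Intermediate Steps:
$W{\left(I,K \right)} = K + K^{2}$ ($W{\left(I,K \right)} = K^{2} + K = K + K^{2}$)
$r = \frac{11}{6}$ ($r = \left(6 \left(- \frac{1}{2}\right) - \frac{2}{3}\right) \left(- \frac{1}{2}\right) = \left(-3 - \frac{2}{3}\right) \left(- \frac{1}{2}\right) = \left(- \frac{11}{3}\right) \left(- \frac{1}{2}\right) = \frac{11}{6} \approx 1.8333$)
$z{\left(Q,m \right)} = 12 + 3 m \left(1 + m\right)$ ($z{\left(Q,m \right)} = 3 \left(m \left(1 + m\right) + 4\right) = 3 \left(4 + m \left(1 + m\right)\right) = 12 + 3 m \left(1 + m\right)$)
$\left(27 + 45\right) \left(-142\right) + z{\left(r,13 \right)} = \left(27 + 45\right) \left(-142\right) + \left(12 + 3 \cdot 13 \left(1 + 13\right)\right) = 72 \left(-142\right) + \left(12 + 3 \cdot 13 \cdot 14\right) = -10224 + \left(12 + 546\right) = -10224 + 558 = -9666$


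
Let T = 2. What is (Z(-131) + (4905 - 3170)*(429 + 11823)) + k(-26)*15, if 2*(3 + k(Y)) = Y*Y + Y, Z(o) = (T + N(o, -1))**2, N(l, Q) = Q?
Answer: 21262051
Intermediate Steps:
Z(o) = 1 (Z(o) = (2 - 1)**2 = 1**2 = 1)
k(Y) = -3 + Y/2 + Y**2/2 (k(Y) = -3 + (Y*Y + Y)/2 = -3 + (Y**2 + Y)/2 = -3 + (Y + Y**2)/2 = -3 + (Y/2 + Y**2/2) = -3 + Y/2 + Y**2/2)
(Z(-131) + (4905 - 3170)*(429 + 11823)) + k(-26)*15 = (1 + (4905 - 3170)*(429 + 11823)) + (-3 + (1/2)*(-26) + (1/2)*(-26)**2)*15 = (1 + 1735*12252) + (-3 - 13 + (1/2)*676)*15 = (1 + 21257220) + (-3 - 13 + 338)*15 = 21257221 + 322*15 = 21257221 + 4830 = 21262051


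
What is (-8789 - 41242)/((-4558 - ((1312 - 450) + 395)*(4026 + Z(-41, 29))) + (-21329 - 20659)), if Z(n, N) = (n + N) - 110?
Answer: 50031/4953874 ≈ 0.010099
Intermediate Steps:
Z(n, N) = -110 + N + n (Z(n, N) = (N + n) - 110 = -110 + N + n)
(-8789 - 41242)/((-4558 - ((1312 - 450) + 395)*(4026 + Z(-41, 29))) + (-21329 - 20659)) = (-8789 - 41242)/((-4558 - ((1312 - 450) + 395)*(4026 + (-110 + 29 - 41))) + (-21329 - 20659)) = -50031/((-4558 - (862 + 395)*(4026 - 122)) - 41988) = -50031/((-4558 - 1257*3904) - 41988) = -50031/((-4558 - 1*4907328) - 41988) = -50031/((-4558 - 4907328) - 41988) = -50031/(-4911886 - 41988) = -50031/(-4953874) = -50031*(-1/4953874) = 50031/4953874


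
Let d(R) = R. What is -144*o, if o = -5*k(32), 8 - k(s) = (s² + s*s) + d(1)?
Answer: -1469520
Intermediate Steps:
k(s) = 7 - 2*s² (k(s) = 8 - ((s² + s*s) + 1) = 8 - ((s² + s²) + 1) = 8 - (2*s² + 1) = 8 - (1 + 2*s²) = 8 + (-1 - 2*s²) = 7 - 2*s²)
o = 10205 (o = -5*(7 - 2*32²) = -5*(7 - 2*1024) = -5*(7 - 2048) = -5*(-2041) = 10205)
-144*o = -144*10205 = -1469520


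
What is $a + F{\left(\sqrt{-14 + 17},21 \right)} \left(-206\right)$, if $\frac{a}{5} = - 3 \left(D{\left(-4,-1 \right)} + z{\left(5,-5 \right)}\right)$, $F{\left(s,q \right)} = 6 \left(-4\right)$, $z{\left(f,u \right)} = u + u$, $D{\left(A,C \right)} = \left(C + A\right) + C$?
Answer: $5184$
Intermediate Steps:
$D{\left(A,C \right)} = A + 2 C$ ($D{\left(A,C \right)} = \left(A + C\right) + C = A + 2 C$)
$z{\left(f,u \right)} = 2 u$
$F{\left(s,q \right)} = -24$
$a = 240$ ($a = 5 \left(- 3 \left(\left(-4 + 2 \left(-1\right)\right) + 2 \left(-5\right)\right)\right) = 5 \left(- 3 \left(\left(-4 - 2\right) - 10\right)\right) = 5 \left(- 3 \left(-6 - 10\right)\right) = 5 \left(\left(-3\right) \left(-16\right)\right) = 5 \cdot 48 = 240$)
$a + F{\left(\sqrt{-14 + 17},21 \right)} \left(-206\right) = 240 - -4944 = 240 + 4944 = 5184$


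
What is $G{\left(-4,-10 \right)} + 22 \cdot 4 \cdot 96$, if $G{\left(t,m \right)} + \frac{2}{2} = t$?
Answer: $8443$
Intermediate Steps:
$G{\left(t,m \right)} = -1 + t$
$G{\left(-4,-10 \right)} + 22 \cdot 4 \cdot 96 = \left(-1 - 4\right) + 22 \cdot 4 \cdot 96 = -5 + 88 \cdot 96 = -5 + 8448 = 8443$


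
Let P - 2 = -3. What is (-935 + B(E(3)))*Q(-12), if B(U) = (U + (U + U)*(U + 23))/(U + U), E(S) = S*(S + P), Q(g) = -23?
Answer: 41653/2 ≈ 20827.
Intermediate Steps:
P = -1 (P = 2 - 3 = -1)
E(S) = S*(-1 + S) (E(S) = S*(S - 1) = S*(-1 + S))
B(U) = (U + 2*U*(23 + U))/(2*U) (B(U) = (U + (2*U)*(23 + U))/((2*U)) = (U + 2*U*(23 + U))*(1/(2*U)) = (U + 2*U*(23 + U))/(2*U))
(-935 + B(E(3)))*Q(-12) = (-935 + (47/2 + 3*(-1 + 3)))*(-23) = (-935 + (47/2 + 3*2))*(-23) = (-935 + (47/2 + 6))*(-23) = (-935 + 59/2)*(-23) = -1811/2*(-23) = 41653/2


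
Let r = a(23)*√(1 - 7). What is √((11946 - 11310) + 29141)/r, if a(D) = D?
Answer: -I*√178662/138 ≈ -3.0629*I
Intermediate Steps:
r = 23*I*√6 (r = 23*√(1 - 7) = 23*√(-6) = 23*(I*√6) = 23*I*√6 ≈ 56.338*I)
√((11946 - 11310) + 29141)/r = √((11946 - 11310) + 29141)/((23*I*√6)) = √(636 + 29141)*(-I*√6/138) = √29777*(-I*√6/138) = -I*√178662/138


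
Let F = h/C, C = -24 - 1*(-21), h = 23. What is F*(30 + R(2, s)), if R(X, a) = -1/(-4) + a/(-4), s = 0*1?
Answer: -2783/12 ≈ -231.92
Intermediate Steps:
s = 0
R(X, a) = 1/4 - a/4 (R(X, a) = -1*(-1/4) + a*(-1/4) = 1/4 - a/4)
C = -3 (C = -24 + 21 = -3)
F = -23/3 (F = 23/(-3) = 23*(-1/3) = -23/3 ≈ -7.6667)
F*(30 + R(2, s)) = -23*(30 + (1/4 - 1/4*0))/3 = -23*(30 + (1/4 + 0))/3 = -23*(30 + 1/4)/3 = -23/3*121/4 = -2783/12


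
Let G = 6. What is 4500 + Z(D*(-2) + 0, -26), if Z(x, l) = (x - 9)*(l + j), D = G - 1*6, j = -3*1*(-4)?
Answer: 4626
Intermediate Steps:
j = 12 (j = -3*(-4) = 12)
D = 0 (D = 6 - 1*6 = 6 - 6 = 0)
Z(x, l) = (-9 + x)*(12 + l) (Z(x, l) = (x - 9)*(l + 12) = (-9 + x)*(12 + l))
4500 + Z(D*(-2) + 0, -26) = 4500 + (-108 - 9*(-26) + 12*(0*(-2) + 0) - 26*(0*(-2) + 0)) = 4500 + (-108 + 234 + 12*(0 + 0) - 26*(0 + 0)) = 4500 + (-108 + 234 + 12*0 - 26*0) = 4500 + (-108 + 234 + 0 + 0) = 4500 + 126 = 4626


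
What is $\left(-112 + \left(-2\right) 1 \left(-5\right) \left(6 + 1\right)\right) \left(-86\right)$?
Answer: $3612$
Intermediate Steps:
$\left(-112 + \left(-2\right) 1 \left(-5\right) \left(6 + 1\right)\right) \left(-86\right) = \left(-112 + \left(-2\right) \left(-5\right) 7\right) \left(-86\right) = \left(-112 + 10 \cdot 7\right) \left(-86\right) = \left(-112 + 70\right) \left(-86\right) = \left(-42\right) \left(-86\right) = 3612$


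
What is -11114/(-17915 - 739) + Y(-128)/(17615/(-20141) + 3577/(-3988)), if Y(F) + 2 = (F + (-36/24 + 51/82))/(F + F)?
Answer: 1254207564185417/870621287290224 ≈ 1.4406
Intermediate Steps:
Y(F) = -2 + (-36/41 + F)/(2*F) (Y(F) = -2 + (F + (-36/24 + 51/82))/(F + F) = -2 + (F + (-36*1/24 + 51*(1/82)))/((2*F)) = -2 + (F + (-3/2 + 51/82))*(1/(2*F)) = -2 + (F - 36/41)*(1/(2*F)) = -2 + (-36/41 + F)*(1/(2*F)) = -2 + (-36/41 + F)/(2*F))
-11114/(-17915 - 739) + Y(-128)/(17615/(-20141) + 3577/(-3988)) = -11114/(-17915 - 739) + ((3/82)*(-12 - 41*(-128))/(-128))/(17615/(-20141) + 3577/(-3988)) = -11114/(-18654) + ((3/82)*(-1/128)*(-12 + 5248))/(17615*(-1/20141) + 3577*(-1/3988)) = -11114*(-1/18654) + ((3/82)*(-1/128)*5236)/(-17615/20141 - 3577/3988) = 5557/9327 - 3927/(2624*(-142292977/80322308)) = 5557/9327 - 3927/2624*(-80322308/142292977) = 5557/9327 + 78856425879/93344192912 = 1254207564185417/870621287290224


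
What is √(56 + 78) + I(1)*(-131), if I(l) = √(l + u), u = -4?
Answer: √134 - 131*I*√3 ≈ 11.576 - 226.9*I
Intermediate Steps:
I(l) = √(-4 + l) (I(l) = √(l - 4) = √(-4 + l))
√(56 + 78) + I(1)*(-131) = √(56 + 78) + √(-4 + 1)*(-131) = √134 + √(-3)*(-131) = √134 + (I*√3)*(-131) = √134 - 131*I*√3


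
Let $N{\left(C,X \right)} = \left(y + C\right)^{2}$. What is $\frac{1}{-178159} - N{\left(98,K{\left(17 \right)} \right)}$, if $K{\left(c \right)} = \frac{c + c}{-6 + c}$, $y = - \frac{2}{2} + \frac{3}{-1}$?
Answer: $- \frac{1574212925}{178159} \approx -8836.0$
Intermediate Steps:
$y = -4$ ($y = \left(-2\right) \frac{1}{2} + 3 \left(-1\right) = -1 - 3 = -4$)
$K{\left(c \right)} = \frac{2 c}{-6 + c}$
$N{\left(C,X \right)} = \left(-4 + C\right)^{2}$
$\frac{1}{-178159} - N{\left(98,K{\left(17 \right)} \right)} = \frac{1}{-178159} - \left(-4 + 98\right)^{2} = - \frac{1}{178159} - 94^{2} = - \frac{1}{178159} - 8836 = - \frac{1574212925}{178159}$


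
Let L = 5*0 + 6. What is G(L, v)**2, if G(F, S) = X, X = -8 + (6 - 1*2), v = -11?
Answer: 16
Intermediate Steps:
L = 6 (L = 0 + 6 = 6)
X = -4 (X = -8 + (6 - 2) = -8 + 4 = -4)
G(F, S) = -4
G(L, v)**2 = (-4)**2 = 16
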